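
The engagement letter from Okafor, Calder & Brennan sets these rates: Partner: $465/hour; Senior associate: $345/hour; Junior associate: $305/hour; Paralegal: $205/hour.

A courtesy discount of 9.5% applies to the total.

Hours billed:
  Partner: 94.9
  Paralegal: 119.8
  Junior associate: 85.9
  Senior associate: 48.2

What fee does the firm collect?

$100,921.98

Partner: 94.9 × $465 = $44,128.50
Senior associate: 48.2 × $345 = $16,629.00
Junior associate: 85.9 × $305 = $26,199.50
Paralegal: 119.8 × $205 = $24,559.00
Subtotal: $111,516.00
Less 9.5% discount: −$10,594.02
Total: $111,516.00 − $10,594.02 = $100,921.98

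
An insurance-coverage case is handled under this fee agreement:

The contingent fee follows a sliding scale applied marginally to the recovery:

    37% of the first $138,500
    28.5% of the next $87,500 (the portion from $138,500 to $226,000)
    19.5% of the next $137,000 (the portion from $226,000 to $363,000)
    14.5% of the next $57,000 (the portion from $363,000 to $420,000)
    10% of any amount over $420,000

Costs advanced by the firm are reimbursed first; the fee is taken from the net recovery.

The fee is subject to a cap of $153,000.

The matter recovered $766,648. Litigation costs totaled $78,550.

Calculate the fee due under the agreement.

Fee base (net of costs): $766,648 − $78,550 = $688,098
First $138,500 at 37% = $51,245.00
Next $87,500 at 28.5% = $24,937.50
Next $137,000 at 19.5% = $26,715.00
Next $57,000 at 14.5% = $8,265.00
Remaining $268,098 at 10% = $26,809.80
Fee: $51,245.00 + $24,937.50 + $26,715.00 + $8,265.00 + $26,809.80 = $137,972.30
$137,972.30 is under the $153,000 cap.

$137,972.30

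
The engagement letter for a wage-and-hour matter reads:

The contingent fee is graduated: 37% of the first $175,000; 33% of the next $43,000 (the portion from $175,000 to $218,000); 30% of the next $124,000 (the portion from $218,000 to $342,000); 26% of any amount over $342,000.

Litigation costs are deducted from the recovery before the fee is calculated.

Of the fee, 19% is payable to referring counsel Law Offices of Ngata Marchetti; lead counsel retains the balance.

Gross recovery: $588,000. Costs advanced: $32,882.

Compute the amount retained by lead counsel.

Fee base (net of costs): $588,000 − $32,882 = $555,118
First $175,000 at 37% = $64,750.00
Next $43,000 at 33% = $14,190.00
Next $124,000 at 30% = $37,200.00
Remaining $213,118 at 26% = $55,410.68
Fee: $64,750.00 + $14,190.00 + $37,200.00 + $55,410.68 = $171,550.68
Referral share: 19% of $171,550.68 = $32,594.63; lead counsel retains $171,550.68 − $32,594.63 = $138,956.05.

$138,956.05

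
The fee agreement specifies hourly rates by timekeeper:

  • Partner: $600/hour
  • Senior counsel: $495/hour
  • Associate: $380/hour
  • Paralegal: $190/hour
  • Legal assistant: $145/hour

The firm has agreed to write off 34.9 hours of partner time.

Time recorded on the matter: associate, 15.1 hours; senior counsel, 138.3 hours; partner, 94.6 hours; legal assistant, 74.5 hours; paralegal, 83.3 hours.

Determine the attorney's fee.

Partner: 94.6 × $600 = $56,760.00
Senior counsel: 138.3 × $495 = $68,458.50
Associate: 15.1 × $380 = $5,738.00
Paralegal: 83.3 × $190 = $15,827.00
Legal assistant: 74.5 × $145 = $10,802.50
Subtotal: $157,586.00
Write-off: 34.9 × $600 = $20,940.00
Total: $157,586.00 − $20,940.00 = $136,646.00

$136,646.00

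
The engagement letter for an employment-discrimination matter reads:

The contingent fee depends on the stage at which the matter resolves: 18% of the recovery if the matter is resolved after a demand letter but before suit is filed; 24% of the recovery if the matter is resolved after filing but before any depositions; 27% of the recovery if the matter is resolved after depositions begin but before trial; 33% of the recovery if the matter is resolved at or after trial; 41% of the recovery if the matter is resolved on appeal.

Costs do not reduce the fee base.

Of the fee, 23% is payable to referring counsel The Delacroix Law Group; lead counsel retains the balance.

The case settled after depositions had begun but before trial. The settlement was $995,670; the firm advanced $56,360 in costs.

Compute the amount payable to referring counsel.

$61,831.11

Fee base is the gross recovery, $995,670; costs are reimbursed separately.
The matter settled after depositions had begun but before trial, so the 27% rate applies.
$995,670 × 27% = $268,830.90
Referral share: 23% of $268,830.90 = $61,831.11; lead counsel retains $268,830.90 − $61,831.11 = $206,999.79.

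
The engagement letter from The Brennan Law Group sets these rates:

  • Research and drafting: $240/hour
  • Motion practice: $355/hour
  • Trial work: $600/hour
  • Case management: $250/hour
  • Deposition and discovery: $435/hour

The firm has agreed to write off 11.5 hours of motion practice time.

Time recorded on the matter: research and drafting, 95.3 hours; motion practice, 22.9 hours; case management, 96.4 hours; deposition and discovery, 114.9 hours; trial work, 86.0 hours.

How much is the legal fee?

$152,600.50

Research and drafting: 95.3 × $240 = $22,872.00
Motion practice: 22.9 × $355 = $8,129.50
Trial work: 86.0 × $600 = $51,600.00
Case management: 96.4 × $250 = $24,100.00
Deposition and discovery: 114.9 × $435 = $49,981.50
Subtotal: $156,683.00
Write-off: 11.5 × $355 = $4,082.50
Total: $156,683.00 − $4,082.50 = $152,600.50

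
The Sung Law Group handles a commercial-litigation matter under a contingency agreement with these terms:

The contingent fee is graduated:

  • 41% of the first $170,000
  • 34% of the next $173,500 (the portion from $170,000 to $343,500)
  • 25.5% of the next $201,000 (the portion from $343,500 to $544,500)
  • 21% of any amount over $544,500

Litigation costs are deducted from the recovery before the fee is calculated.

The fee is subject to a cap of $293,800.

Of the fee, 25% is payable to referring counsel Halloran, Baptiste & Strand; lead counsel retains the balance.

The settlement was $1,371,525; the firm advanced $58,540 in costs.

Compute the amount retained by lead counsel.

$220,350.00

Fee base (net of costs): $1,371,525 − $58,540 = $1,312,985
First $170,000 at 41% = $69,700.00
Next $173,500 at 34% = $58,990.00
Next $201,000 at 25.5% = $51,255.00
Remaining $768,485 at 21% = $161,381.85
Fee: $69,700.00 + $58,990.00 + $51,255.00 + $161,381.85 = $341,326.85
$341,326.85 exceeds the $293,800 cap, so the fee is capped at $293,800.00.
Referral share: 25% of $293,800.00 = $73,450.00; lead counsel retains $293,800.00 − $73,450.00 = $220,350.00.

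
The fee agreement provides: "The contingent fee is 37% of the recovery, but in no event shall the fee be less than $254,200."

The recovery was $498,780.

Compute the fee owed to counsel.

$254,200.00

37% of $498,780 = $184,548.60
That is below the $254,200 minimum, so the minimum applies.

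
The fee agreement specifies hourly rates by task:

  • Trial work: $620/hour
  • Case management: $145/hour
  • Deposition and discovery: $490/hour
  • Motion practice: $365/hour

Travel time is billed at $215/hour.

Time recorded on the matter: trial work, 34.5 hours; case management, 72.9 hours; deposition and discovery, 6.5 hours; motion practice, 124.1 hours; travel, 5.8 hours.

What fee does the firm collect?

Trial work: 34.5 × $620 = $21,390.00
Case management: 72.9 × $145 = $10,570.50
Deposition and discovery: 6.5 × $490 = $3,185.00
Motion practice: 124.1 × $365 = $45,296.50
Subtotal: $21,390.00 + $10,570.50 + $3,185.00 + $45,296.50 = $80,442.00
Travel: 5.8 × $215 = $1,247.00
Total: $80,442.00 + $1,247.00 = $81,689.00

$81,689.00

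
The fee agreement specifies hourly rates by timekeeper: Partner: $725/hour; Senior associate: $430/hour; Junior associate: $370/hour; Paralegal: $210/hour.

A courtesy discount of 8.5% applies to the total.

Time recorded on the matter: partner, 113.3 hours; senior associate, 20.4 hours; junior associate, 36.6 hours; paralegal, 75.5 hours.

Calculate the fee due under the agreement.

Partner: 113.3 × $725 = $82,142.50
Senior associate: 20.4 × $430 = $8,772.00
Junior associate: 36.6 × $370 = $13,542.00
Paralegal: 75.5 × $210 = $15,855.00
Subtotal: $120,311.50
Less 8.5% discount: −$10,226.48
Total: $120,311.50 − $10,226.48 = $110,085.02

$110,085.02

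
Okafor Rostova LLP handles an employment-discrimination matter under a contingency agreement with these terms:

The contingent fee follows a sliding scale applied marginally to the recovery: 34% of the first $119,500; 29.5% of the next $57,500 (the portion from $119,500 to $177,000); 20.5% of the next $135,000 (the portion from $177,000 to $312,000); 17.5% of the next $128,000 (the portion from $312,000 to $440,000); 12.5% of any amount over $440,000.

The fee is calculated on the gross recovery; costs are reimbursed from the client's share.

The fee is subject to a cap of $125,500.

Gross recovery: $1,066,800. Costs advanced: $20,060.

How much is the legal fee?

Fee base is the gross recovery, $1,066,800; costs are reimbursed separately.
First $119,500 at 34% = $40,630.00
Next $57,500 at 29.5% = $16,962.50
Next $135,000 at 20.5% = $27,675.00
Next $128,000 at 17.5% = $22,400.00
Remaining $626,800 at 12.5% = $78,350.00
Fee: $40,630.00 + $16,962.50 + $27,675.00 + $22,400.00 + $78,350.00 = $186,017.50
$186,017.50 exceeds the $125,500 cap, so the fee is capped at $125,500.00.

$125,500.00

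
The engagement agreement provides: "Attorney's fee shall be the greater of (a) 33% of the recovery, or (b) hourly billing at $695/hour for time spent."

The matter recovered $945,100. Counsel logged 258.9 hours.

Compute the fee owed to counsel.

$311,883.00

(a) 33% of $945,100 = $311,883.00
(b) 258.9 × $695 = $179,935.50
The greater is (a): $311,883.00.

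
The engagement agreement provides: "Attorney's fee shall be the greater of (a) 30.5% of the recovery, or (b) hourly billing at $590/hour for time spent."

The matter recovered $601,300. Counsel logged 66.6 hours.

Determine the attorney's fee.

$183,396.50

(a) 30.5% of $601,300 = $183,396.50
(b) 66.6 × $590 = $39,294.00
The greater is (a): $183,396.50.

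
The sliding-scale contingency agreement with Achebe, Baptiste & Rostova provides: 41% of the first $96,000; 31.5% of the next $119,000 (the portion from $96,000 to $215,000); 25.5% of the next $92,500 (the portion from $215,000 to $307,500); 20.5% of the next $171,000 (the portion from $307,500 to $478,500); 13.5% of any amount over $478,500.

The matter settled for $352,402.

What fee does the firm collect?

$109,637.41

First $96,000 at 41% = $39,360.00
Next $119,000 at 31.5% = $37,485.00
Next $92,500 at 25.5% = $23,587.50
Remaining $44,902 at 20.5% = $9,204.91
Fee: $39,360.00 + $37,485.00 + $23,587.50 + $9,204.91 = $109,637.41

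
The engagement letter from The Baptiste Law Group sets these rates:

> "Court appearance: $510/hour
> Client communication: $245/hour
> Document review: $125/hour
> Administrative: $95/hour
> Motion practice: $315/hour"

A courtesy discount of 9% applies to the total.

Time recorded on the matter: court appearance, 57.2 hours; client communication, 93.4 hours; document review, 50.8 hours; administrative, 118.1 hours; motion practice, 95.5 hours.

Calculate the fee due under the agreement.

$90,733.37

Court appearance: 57.2 × $510 = $29,172.00
Client communication: 93.4 × $245 = $22,883.00
Document review: 50.8 × $125 = $6,350.00
Administrative: 118.1 × $95 = $11,219.50
Motion practice: 95.5 × $315 = $30,082.50
Subtotal: $99,707.00
Less 9% discount: −$8,973.63
Total: $99,707.00 − $8,973.63 = $90,733.37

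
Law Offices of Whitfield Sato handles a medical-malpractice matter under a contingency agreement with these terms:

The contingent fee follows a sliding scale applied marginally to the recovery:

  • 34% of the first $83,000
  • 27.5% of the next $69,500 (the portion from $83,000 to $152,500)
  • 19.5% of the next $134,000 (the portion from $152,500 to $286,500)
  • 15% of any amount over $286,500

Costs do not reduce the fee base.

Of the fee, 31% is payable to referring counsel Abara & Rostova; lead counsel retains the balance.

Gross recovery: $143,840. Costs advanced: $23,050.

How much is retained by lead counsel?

$31,016.19

Fee base is the gross recovery, $143,840; costs are reimbursed separately.
First $83,000 at 34% = $28,220.00
Remaining $60,840 at 27.5% = $16,731.00
Fee: $28,220.00 + $16,731.00 = $44,951.00
Referral share: 31% of $44,951.00 = $13,934.81; lead counsel retains $44,951.00 − $13,934.81 = $31,016.19.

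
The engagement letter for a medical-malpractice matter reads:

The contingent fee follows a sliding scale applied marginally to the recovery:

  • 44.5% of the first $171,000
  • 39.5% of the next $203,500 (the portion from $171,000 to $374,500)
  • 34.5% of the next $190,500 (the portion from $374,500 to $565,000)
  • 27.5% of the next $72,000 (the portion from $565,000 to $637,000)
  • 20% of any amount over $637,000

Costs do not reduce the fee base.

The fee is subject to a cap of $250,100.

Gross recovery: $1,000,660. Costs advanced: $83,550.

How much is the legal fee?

$250,100.00

Fee base is the gross recovery, $1,000,660; costs are reimbursed separately.
First $171,000 at 44.5% = $76,095.00
Next $203,500 at 39.5% = $80,382.50
Next $190,500 at 34.5% = $65,722.50
Next $72,000 at 27.5% = $19,800.00
Remaining $363,660 at 20% = $72,732.00
Fee: $76,095.00 + $80,382.50 + $65,722.50 + $19,800.00 + $72,732.00 = $314,732.00
$314,732.00 exceeds the $250,100 cap, so the fee is capped at $250,100.00.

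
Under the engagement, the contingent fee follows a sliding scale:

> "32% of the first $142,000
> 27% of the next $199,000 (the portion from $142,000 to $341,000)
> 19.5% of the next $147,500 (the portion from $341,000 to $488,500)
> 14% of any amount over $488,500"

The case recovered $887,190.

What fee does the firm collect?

$183,749.10

First $142,000 at 32% = $45,440.00
Next $199,000 at 27% = $53,730.00
Next $147,500 at 19.5% = $28,762.50
Remaining $398,690 at 14% = $55,816.60
Fee: $45,440.00 + $53,730.00 + $28,762.50 + $55,816.60 = $183,749.10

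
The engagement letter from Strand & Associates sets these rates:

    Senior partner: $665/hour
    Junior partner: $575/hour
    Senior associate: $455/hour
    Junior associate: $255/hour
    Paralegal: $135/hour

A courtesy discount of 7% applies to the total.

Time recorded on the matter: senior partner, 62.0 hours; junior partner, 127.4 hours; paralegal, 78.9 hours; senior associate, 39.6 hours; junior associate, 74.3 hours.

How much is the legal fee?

Senior partner: 62.0 × $665 = $41,230.00
Junior partner: 127.4 × $575 = $73,255.00
Senior associate: 39.6 × $455 = $18,018.00
Junior associate: 74.3 × $255 = $18,946.50
Paralegal: 78.9 × $135 = $10,651.50
Subtotal: $162,101.00
Less 7% discount: −$11,347.07
Total: $162,101.00 − $11,347.07 = $150,753.93

$150,753.93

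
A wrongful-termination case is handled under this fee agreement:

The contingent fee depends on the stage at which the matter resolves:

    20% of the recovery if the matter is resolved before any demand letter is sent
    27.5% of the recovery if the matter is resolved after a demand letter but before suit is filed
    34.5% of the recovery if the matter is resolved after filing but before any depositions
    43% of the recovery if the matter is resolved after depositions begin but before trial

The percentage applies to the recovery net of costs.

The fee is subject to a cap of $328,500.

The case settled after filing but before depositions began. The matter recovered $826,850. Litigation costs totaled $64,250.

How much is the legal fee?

$263,097.00

Fee base (net of costs): $826,850 − $64,250 = $762,600
The matter settled after filing but before depositions began, so the 34.5% rate applies.
$762,600 × 34.5% = $263,097.00
$263,097.00 is under the $328,500 cap.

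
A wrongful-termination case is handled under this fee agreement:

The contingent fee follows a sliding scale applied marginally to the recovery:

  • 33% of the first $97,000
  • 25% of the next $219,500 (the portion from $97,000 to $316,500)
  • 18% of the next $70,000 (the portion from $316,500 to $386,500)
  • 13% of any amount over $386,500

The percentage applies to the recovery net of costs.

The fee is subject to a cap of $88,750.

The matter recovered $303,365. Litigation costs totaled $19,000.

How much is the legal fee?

Fee base (net of costs): $303,365 − $19,000 = $284,365
First $97,000 at 33% = $32,010.00
Remaining $187,365 at 25% = $46,841.25
Fee: $32,010.00 + $46,841.25 = $78,851.25
$78,851.25 is under the $88,750 cap.

$78,851.25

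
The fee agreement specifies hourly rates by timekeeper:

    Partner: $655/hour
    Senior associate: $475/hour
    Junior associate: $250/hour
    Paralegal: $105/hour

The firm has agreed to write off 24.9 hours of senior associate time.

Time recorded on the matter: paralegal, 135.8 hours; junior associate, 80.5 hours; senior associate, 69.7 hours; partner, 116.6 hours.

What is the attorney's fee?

$132,037.00

Partner: 116.6 × $655 = $76,373.00
Senior associate: 69.7 × $475 = $33,107.50
Junior associate: 80.5 × $250 = $20,125.00
Paralegal: 135.8 × $105 = $14,259.00
Subtotal: $143,864.50
Write-off: 24.9 × $475 = $11,827.50
Total: $143,864.50 − $11,827.50 = $132,037.00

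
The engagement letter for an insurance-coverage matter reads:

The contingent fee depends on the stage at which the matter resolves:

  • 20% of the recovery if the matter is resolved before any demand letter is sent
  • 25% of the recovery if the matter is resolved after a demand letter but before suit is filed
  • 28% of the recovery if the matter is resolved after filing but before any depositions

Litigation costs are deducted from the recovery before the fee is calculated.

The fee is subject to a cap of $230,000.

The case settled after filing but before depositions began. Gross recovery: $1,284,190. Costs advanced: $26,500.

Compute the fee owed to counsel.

$230,000.00

Fee base (net of costs): $1,284,190 − $26,500 = $1,257,690
The matter settled after filing but before depositions began, so the 28% rate applies.
$1,257,690 × 28% = $352,153.20
$352,153.20 exceeds the $230,000 cap, so the fee is capped at $230,000.00.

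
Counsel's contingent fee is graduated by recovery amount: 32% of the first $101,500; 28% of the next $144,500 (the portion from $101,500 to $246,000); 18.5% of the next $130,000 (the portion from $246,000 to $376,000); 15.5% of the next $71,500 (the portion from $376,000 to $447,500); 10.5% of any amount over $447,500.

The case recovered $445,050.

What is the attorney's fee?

$107,692.75

First $101,500 at 32% = $32,480.00
Next $144,500 at 28% = $40,460.00
Next $130,000 at 18.5% = $24,050.00
Remaining $69,050 at 15.5% = $10,702.75
Fee: $32,480.00 + $40,460.00 + $24,050.00 + $10,702.75 = $107,692.75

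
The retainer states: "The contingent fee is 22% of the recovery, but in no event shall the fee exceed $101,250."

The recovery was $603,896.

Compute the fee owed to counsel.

22% of $603,896 = $132,857.12
That exceeds the $101,250 cap, so the fee is capped at $101,250.

$101,250.00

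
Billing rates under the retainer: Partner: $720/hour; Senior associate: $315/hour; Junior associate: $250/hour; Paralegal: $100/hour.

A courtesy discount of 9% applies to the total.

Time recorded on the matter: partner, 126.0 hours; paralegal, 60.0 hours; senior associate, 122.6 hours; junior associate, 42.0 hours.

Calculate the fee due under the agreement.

$132,713.49

Partner: 126.0 × $720 = $90,720.00
Senior associate: 122.6 × $315 = $38,619.00
Junior associate: 42.0 × $250 = $10,500.00
Paralegal: 60.0 × $100 = $6,000.00
Subtotal: $145,839.00
Less 9% discount: −$13,125.51
Total: $145,839.00 − $13,125.51 = $132,713.49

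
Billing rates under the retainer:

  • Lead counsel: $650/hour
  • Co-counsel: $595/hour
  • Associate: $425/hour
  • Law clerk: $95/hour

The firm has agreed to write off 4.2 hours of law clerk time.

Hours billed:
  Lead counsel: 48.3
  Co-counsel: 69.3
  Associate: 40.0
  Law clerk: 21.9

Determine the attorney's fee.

Lead counsel: 48.3 × $650 = $31,395.00
Co-counsel: 69.3 × $595 = $41,233.50
Associate: 40.0 × $425 = $17,000.00
Law clerk: 21.9 × $95 = $2,080.50
Subtotal: $91,709.00
Write-off: 4.2 × $95 = $399.00
Total: $91,709.00 − $399.00 = $91,310.00

$91,310.00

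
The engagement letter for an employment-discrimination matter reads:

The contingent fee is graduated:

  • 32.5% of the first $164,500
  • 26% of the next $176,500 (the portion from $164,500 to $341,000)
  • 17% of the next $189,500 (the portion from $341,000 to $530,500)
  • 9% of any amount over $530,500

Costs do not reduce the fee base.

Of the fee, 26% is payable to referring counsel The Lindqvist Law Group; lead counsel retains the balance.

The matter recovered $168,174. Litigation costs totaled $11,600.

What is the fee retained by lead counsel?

$40,269.13

Fee base is the gross recovery, $168,174; costs are reimbursed separately.
First $164,500 at 32.5% = $53,462.50
Remaining $3,674 at 26% = $955.24
Fee: $53,462.50 + $955.24 = $54,417.74
Referral share: 26% of $54,417.74 = $14,148.61; lead counsel retains $54,417.74 − $14,148.61 = $40,269.13.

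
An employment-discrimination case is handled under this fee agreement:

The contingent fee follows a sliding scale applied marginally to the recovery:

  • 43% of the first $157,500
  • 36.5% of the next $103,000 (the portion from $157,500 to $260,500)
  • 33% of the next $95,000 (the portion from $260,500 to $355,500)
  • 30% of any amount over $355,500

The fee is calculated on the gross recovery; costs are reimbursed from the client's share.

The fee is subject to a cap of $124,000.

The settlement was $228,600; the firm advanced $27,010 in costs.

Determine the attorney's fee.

$93,676.50

Fee base is the gross recovery, $228,600; costs are reimbursed separately.
First $157,500 at 43% = $67,725.00
Remaining $71,100 at 36.5% = $25,951.50
Fee: $67,725.00 + $25,951.50 = $93,676.50
$93,676.50 is under the $124,000 cap.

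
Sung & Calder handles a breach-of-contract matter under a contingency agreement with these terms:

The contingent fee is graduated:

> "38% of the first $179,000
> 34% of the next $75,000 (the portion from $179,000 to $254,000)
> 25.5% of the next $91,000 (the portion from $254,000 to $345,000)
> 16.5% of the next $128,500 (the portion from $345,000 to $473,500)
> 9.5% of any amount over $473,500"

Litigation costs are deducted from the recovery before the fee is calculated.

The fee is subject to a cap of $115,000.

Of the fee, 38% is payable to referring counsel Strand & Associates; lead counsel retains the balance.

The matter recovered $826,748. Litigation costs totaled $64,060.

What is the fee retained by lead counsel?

Fee base (net of costs): $826,748 − $64,060 = $762,688
First $179,000 at 38% = $68,020.00
Next $75,000 at 34% = $25,500.00
Next $91,000 at 25.5% = $23,205.00
Next $128,500 at 16.5% = $21,202.50
Remaining $289,188 at 9.5% = $27,472.86
Fee: $68,020.00 + $25,500.00 + $23,205.00 + $21,202.50 + $27,472.86 = $165,400.36
$165,400.36 exceeds the $115,000 cap, so the fee is capped at $115,000.00.
Referral share: 38% of $115,000.00 = $43,700.00; lead counsel retains $115,000.00 − $43,700.00 = $71,300.00.

$71,300.00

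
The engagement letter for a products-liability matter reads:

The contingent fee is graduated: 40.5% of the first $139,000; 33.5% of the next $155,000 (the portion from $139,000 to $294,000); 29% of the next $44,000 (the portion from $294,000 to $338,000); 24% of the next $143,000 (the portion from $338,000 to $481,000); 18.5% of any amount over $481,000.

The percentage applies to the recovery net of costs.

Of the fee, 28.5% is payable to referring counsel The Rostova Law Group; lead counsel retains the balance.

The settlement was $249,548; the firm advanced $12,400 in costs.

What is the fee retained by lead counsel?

Fee base (net of costs): $249,548 − $12,400 = $237,148
First $139,000 at 40.5% = $56,295.00
Remaining $98,148 at 33.5% = $32,879.58
Fee: $56,295.00 + $32,879.58 = $89,174.58
Referral share: 28.5% of $89,174.58 = $25,414.76; lead counsel retains $89,174.58 − $25,414.76 = $63,759.82.

$63,759.82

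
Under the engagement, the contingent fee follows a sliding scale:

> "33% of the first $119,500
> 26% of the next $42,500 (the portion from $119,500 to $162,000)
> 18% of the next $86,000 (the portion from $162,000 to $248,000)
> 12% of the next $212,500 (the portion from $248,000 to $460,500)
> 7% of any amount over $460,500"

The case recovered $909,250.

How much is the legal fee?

$122,877.50

First $119,500 at 33% = $39,435.00
Next $42,500 at 26% = $11,050.00
Next $86,000 at 18% = $15,480.00
Next $212,500 at 12% = $25,500.00
Remaining $448,750 at 7% = $31,412.50
Fee: $39,435.00 + $11,050.00 + $15,480.00 + $25,500.00 + $31,412.50 = $122,877.50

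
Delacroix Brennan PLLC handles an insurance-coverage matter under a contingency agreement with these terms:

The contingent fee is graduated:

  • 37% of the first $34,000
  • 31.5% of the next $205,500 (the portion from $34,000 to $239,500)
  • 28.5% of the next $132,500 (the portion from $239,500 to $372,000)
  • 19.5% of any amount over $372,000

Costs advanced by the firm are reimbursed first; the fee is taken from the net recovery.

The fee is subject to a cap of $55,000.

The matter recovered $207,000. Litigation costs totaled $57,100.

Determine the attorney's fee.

$49,088.50

Fee base (net of costs): $207,000 − $57,100 = $149,900
First $34,000 at 37% = $12,580.00
Remaining $115,900 at 31.5% = $36,508.50
Fee: $12,580.00 + $36,508.50 = $49,088.50
$49,088.50 is under the $55,000 cap.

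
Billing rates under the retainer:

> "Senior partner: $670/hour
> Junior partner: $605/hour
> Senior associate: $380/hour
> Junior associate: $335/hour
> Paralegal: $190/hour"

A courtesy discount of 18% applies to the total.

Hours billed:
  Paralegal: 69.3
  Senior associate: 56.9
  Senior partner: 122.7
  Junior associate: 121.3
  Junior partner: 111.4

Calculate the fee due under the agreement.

Senior partner: 122.7 × $670 = $82,209.00
Junior partner: 111.4 × $605 = $67,397.00
Senior associate: 56.9 × $380 = $21,622.00
Junior associate: 121.3 × $335 = $40,635.50
Paralegal: 69.3 × $190 = $13,167.00
Subtotal: $225,030.50
Less 18% discount: −$40,505.49
Total: $225,030.50 − $40,505.49 = $184,525.01

$184,525.01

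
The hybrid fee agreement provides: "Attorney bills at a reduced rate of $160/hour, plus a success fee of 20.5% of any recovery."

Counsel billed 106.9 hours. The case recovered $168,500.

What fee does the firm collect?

Hourly: 106.9 × $160 = $17,104.00
Success fee: 20.5% of $168,500 = $34,542.50
Total: $17,104.00 + $34,542.50 = $51,646.50

$51,646.50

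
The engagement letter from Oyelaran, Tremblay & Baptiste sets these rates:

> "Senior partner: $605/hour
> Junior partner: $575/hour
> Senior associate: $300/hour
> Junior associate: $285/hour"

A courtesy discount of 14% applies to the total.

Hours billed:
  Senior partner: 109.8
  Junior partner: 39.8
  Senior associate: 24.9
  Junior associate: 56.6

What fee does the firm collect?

$97,106.90

Senior partner: 109.8 × $605 = $66,429.00
Junior partner: 39.8 × $575 = $22,885.00
Senior associate: 24.9 × $300 = $7,470.00
Junior associate: 56.6 × $285 = $16,131.00
Subtotal: $112,915.00
Less 14% discount: −$15,808.10
Total: $112,915.00 − $15,808.10 = $97,106.90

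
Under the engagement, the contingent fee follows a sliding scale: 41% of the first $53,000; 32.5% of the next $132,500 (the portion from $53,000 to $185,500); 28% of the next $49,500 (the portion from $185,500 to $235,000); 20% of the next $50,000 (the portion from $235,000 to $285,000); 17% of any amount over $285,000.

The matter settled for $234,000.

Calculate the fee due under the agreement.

$78,372.50

First $53,000 at 41% = $21,730.00
Next $132,500 at 32.5% = $43,062.50
Remaining $48,500 at 28% = $13,580.00
Fee: $21,730.00 + $43,062.50 + $13,580.00 = $78,372.50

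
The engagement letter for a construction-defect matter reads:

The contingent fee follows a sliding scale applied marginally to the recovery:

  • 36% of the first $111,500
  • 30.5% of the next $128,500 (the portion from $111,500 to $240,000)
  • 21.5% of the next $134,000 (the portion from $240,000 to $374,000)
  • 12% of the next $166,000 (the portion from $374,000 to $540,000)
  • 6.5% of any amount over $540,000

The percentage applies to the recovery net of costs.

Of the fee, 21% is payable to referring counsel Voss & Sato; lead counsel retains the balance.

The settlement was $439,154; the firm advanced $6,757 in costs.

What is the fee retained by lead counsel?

$90,968.61

Fee base (net of costs): $439,154 − $6,757 = $432,397
First $111,500 at 36% = $40,140.00
Next $128,500 at 30.5% = $39,192.50
Next $134,000 at 21.5% = $28,810.00
Remaining $58,397 at 12% = $7,007.64
Fee: $40,140.00 + $39,192.50 + $28,810.00 + $7,007.64 = $115,150.14
Referral share: 21% of $115,150.14 = $24,181.53; lead counsel retains $115,150.14 − $24,181.53 = $90,968.61.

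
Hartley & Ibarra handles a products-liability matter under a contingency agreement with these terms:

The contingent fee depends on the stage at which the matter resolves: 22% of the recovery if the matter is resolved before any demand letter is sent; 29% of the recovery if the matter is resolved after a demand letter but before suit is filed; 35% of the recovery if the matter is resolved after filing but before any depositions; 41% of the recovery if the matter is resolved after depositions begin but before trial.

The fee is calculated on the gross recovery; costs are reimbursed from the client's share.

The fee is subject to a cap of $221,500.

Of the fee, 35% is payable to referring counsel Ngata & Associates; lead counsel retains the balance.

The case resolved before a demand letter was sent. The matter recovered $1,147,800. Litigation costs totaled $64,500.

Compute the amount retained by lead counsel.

$143,975.00

Fee base is the gross recovery, $1,147,800; costs are reimbursed separately.
The matter resolved before a demand letter was sent, so the 22% rate applies.
$1,147,800 × 22% = $252,516.00
$252,516.00 exceeds the $221,500 cap, so the fee is capped at $221,500.00.
Referral share: 35% of $221,500.00 = $77,525.00; lead counsel retains $221,500.00 − $77,525.00 = $143,975.00.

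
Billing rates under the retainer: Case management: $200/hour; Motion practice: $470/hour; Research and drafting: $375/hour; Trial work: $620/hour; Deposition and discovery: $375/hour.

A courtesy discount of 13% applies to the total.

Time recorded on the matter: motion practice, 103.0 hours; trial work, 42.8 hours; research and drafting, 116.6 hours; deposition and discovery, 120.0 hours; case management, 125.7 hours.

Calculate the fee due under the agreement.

Case management: 125.7 × $200 = $25,140.00
Motion practice: 103.0 × $470 = $48,410.00
Research and drafting: 116.6 × $375 = $43,725.00
Trial work: 42.8 × $620 = $26,536.00
Deposition and discovery: 120.0 × $375 = $45,000.00
Subtotal: $188,811.00
Less 13% discount: −$24,545.43
Total: $188,811.00 − $24,545.43 = $164,265.57

$164,265.57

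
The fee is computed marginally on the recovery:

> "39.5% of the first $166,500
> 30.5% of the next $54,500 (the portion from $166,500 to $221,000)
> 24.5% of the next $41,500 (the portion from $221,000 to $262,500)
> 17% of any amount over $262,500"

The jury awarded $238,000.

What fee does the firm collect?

$86,555.00

First $166,500 at 39.5% = $65,767.50
Next $54,500 at 30.5% = $16,622.50
Remaining $17,000 at 24.5% = $4,165.00
Fee: $65,767.50 + $16,622.50 + $4,165.00 = $86,555.00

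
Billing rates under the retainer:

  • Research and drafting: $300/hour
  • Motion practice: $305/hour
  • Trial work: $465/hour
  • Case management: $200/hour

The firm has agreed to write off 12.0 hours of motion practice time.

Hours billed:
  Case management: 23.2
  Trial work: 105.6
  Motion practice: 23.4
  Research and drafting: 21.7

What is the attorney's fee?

Research and drafting: 21.7 × $300 = $6,510.00
Motion practice: 23.4 × $305 = $7,137.00
Trial work: 105.6 × $465 = $49,104.00
Case management: 23.2 × $200 = $4,640.00
Subtotal: $67,391.00
Write-off: 12.0 × $305 = $3,660.00
Total: $67,391.00 − $3,660.00 = $63,731.00

$63,731.00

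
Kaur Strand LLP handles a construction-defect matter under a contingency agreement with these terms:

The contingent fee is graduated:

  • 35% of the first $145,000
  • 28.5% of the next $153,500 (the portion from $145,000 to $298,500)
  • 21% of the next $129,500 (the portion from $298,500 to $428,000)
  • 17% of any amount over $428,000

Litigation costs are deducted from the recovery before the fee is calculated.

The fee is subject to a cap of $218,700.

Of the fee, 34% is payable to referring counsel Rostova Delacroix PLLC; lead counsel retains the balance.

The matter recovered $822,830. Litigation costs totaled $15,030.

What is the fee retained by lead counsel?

$122,930.61

Fee base (net of costs): $822,830 − $15,030 = $807,800
First $145,000 at 35% = $50,750.00
Next $153,500 at 28.5% = $43,747.50
Next $129,500 at 21% = $27,195.00
Remaining $379,800 at 17% = $64,566.00
Fee: $50,750.00 + $43,747.50 + $27,195.00 + $64,566.00 = $186,258.50
$186,258.50 is under the $218,700 cap.
Referral share: 34% of $186,258.50 = $63,327.89; lead counsel retains $186,258.50 − $63,327.89 = $122,930.61.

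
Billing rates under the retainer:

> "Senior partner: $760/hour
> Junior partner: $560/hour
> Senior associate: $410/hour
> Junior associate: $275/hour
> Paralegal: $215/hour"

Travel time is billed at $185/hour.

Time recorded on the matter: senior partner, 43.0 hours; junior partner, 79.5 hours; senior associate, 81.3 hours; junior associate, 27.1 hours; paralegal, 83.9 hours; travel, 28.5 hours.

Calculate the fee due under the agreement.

$141,296.50

Senior partner: 43.0 × $760 = $32,680.00
Junior partner: 79.5 × $560 = $44,520.00
Senior associate: 81.3 × $410 = $33,333.00
Junior associate: 27.1 × $275 = $7,452.50
Paralegal: 83.9 × $215 = $18,038.50
Subtotal: $32,680.00 + $44,520.00 + $33,333.00 + $7,452.50 + $18,038.50 = $136,024.00
Travel: 28.5 × $185 = $5,272.50
Total: $136,024.00 + $5,272.50 = $141,296.50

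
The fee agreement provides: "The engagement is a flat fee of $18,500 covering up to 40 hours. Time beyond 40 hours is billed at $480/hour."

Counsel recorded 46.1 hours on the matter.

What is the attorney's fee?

$21,428.00

Flat fee: $18,500.00
Excess hours: 46.1 − 40 = 6.1
Overrun: 6.1 × $480 = $2,928.00
Total: $18,500.00 + $2,928.00 = $21,428.00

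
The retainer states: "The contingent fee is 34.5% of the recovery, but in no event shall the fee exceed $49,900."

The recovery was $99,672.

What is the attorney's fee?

34.5% of $99,672 = $34,386.84
That is under the $49,900 cap.

$34,386.84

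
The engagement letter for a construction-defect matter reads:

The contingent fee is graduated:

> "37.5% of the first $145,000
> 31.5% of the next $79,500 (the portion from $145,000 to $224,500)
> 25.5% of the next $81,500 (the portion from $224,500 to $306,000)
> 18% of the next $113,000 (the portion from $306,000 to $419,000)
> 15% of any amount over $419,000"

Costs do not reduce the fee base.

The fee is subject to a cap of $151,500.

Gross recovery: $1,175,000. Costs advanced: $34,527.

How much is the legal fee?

Fee base is the gross recovery, $1,175,000; costs are reimbursed separately.
First $145,000 at 37.5% = $54,375.00
Next $79,500 at 31.5% = $25,042.50
Next $81,500 at 25.5% = $20,782.50
Next $113,000 at 18% = $20,340.00
Remaining $756,000 at 15% = $113,400.00
Fee: $54,375.00 + $25,042.50 + $20,782.50 + $20,340.00 + $113,400.00 = $233,940.00
$233,940.00 exceeds the $151,500 cap, so the fee is capped at $151,500.00.

$151,500.00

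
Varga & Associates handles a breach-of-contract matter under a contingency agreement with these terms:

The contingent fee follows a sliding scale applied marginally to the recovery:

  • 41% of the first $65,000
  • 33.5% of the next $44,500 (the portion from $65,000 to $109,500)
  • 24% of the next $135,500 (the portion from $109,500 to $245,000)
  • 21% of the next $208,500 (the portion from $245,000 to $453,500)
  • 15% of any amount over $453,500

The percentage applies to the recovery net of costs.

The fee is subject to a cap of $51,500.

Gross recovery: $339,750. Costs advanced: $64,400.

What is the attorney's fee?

$51,500.00

Fee base (net of costs): $339,750 − $64,400 = $275,350
First $65,000 at 41% = $26,650.00
Next $44,500 at 33.5% = $14,907.50
Next $135,500 at 24% = $32,520.00
Remaining $30,350 at 21% = $6,373.50
Fee: $26,650.00 + $14,907.50 + $32,520.00 + $6,373.50 = $80,451.00
$80,451.00 exceeds the $51,500 cap, so the fee is capped at $51,500.00.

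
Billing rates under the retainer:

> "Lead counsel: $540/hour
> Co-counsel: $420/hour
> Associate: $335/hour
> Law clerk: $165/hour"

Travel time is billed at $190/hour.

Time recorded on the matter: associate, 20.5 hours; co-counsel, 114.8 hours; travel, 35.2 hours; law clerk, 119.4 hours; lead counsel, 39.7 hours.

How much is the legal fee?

$102,910.50

Lead counsel: 39.7 × $540 = $21,438.00
Co-counsel: 114.8 × $420 = $48,216.00
Associate: 20.5 × $335 = $6,867.50
Law clerk: 119.4 × $165 = $19,701.00
Subtotal: $21,438.00 + $48,216.00 + $6,867.50 + $19,701.00 = $96,222.50
Travel: 35.2 × $190 = $6,688.00
Total: $96,222.50 + $6,688.00 = $102,910.50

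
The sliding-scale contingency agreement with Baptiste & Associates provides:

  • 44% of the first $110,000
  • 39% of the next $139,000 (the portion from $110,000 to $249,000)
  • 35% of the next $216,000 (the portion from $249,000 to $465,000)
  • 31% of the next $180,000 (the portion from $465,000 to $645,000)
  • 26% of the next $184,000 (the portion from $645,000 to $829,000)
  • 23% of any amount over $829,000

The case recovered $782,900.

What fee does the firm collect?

$269,864.00

First $110,000 at 44% = $48,400.00
Next $139,000 at 39% = $54,210.00
Next $216,000 at 35% = $75,600.00
Next $180,000 at 31% = $55,800.00
Remaining $137,900 at 26% = $35,854.00
Fee: $48,400.00 + $54,210.00 + $75,600.00 + $55,800.00 + $35,854.00 = $269,864.00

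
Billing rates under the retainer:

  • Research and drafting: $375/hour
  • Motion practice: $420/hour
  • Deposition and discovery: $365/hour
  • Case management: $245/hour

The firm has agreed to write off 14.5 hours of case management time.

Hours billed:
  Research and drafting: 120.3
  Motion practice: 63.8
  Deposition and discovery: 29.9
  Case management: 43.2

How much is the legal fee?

$89,853.50

Research and drafting: 120.3 × $375 = $45,112.50
Motion practice: 63.8 × $420 = $26,796.00
Deposition and discovery: 29.9 × $365 = $10,913.50
Case management: 43.2 × $245 = $10,584.00
Subtotal: $93,406.00
Write-off: 14.5 × $245 = $3,552.50
Total: $93,406.00 − $3,552.50 = $89,853.50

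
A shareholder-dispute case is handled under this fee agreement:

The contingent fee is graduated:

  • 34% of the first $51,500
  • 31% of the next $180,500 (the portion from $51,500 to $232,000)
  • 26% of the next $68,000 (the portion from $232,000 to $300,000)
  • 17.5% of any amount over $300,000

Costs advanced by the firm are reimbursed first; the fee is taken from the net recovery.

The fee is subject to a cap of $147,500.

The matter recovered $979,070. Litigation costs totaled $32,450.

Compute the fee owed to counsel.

$147,500.00

Fee base (net of costs): $979,070 − $32,450 = $946,620
First $51,500 at 34% = $17,510.00
Next $180,500 at 31% = $55,955.00
Next $68,000 at 26% = $17,680.00
Remaining $646,620 at 17.5% = $113,158.50
Fee: $17,510.00 + $55,955.00 + $17,680.00 + $113,158.50 = $204,303.50
$204,303.50 exceeds the $147,500 cap, so the fee is capped at $147,500.00.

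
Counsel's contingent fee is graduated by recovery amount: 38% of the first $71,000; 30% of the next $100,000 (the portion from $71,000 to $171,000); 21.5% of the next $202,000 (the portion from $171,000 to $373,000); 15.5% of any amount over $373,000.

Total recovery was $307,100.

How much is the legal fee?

First $71,000 at 38% = $26,980.00
Next $100,000 at 30% = $30,000.00
Remaining $136,100 at 21.5% = $29,261.50
Fee: $26,980.00 + $30,000.00 + $29,261.50 = $86,241.50

$86,241.50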